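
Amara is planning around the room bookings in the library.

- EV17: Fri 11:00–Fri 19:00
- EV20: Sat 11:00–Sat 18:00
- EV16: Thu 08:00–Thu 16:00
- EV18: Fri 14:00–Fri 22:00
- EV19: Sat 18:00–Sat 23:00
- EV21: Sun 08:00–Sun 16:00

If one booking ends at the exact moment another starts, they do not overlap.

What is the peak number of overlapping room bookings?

Sweep the timeline, counting +1 at each start and −1 at each end (ends before starts at a tie):
Thu 08:00 start EV16 → 1
Thu 16:00 end EV16 → 0
Fri 11:00 start EV17 → 1
Fri 14:00 start EV18 → 2
Fri 19:00 end EV17 → 1
Fri 22:00 end EV18 → 0
Sat 11:00 start EV20 → 1
Sat 18:00 end EV20 → 0
Sat 18:00 start EV19 → 1
Sat 23:00 end EV19 → 0
Sun 08:00 start EV21 → 1
Sun 16:00 end EV21 → 0
Peak is 2, at Fri 14:00 (EV17, EV18).

2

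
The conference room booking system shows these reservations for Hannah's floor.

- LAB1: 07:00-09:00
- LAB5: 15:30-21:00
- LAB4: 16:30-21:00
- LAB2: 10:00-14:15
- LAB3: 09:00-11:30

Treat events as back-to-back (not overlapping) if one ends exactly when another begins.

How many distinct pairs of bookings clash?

Check each pair: they overlap iff neither finishes before the other starts.
Sorted by start: LAB1, LAB3, LAB2, LAB5, LAB4.
LAB3 starts exactly when LAB1 ends (back-to-back, no overlap); LAB1 is clear from here.
LAB2 starts before LAB3 ends → LAB3 and LAB2 overlap.
LAB5 starts after LAB3 ends; LAB3 is clear from here.
LAB5 starts after LAB2 ends; LAB2 is clear from here.
LAB4 starts before LAB5 ends → LAB5 and LAB4 overlap.
Overlapping pairs: LAB2 & LAB3, LAB4 & LAB5 — 2 in total.

2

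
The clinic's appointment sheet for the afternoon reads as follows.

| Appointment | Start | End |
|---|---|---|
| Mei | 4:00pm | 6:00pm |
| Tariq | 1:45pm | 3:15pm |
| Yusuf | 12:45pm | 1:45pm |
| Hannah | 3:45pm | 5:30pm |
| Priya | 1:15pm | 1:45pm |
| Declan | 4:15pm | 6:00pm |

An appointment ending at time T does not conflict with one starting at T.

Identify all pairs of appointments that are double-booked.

Sorted by start: Yusuf, Priya, Tariq, Hannah, Mei, Declan.
Priya starts before Yusuf ends → Yusuf and Priya overlap.
Tariq starts exactly when Yusuf ends (back-to-back, no overlap), so nothing later overlaps Yusuf either.
Tariq starts exactly when Priya ends (back-to-back, no overlap), so nothing later overlaps Priya either.
Hannah starts after Tariq ends, so nothing later overlaps Tariq either.
Mei starts before Hannah ends → Hannah and Mei overlap.
Declan starts before Hannah ends → Hannah and Declan overlap.
Declan starts before Mei ends → Mei and Declan overlap.

Declan & Hannah, Declan & Mei, Hannah & Mei, Priya & Yusuf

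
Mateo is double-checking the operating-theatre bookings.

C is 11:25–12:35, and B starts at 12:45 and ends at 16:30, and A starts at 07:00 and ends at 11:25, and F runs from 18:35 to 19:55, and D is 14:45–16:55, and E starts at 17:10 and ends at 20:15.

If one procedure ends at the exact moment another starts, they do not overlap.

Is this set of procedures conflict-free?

No

Sorted by start: A, C, B, D, E, F.
C starts exactly when A ends (back-to-back, no overlap) — done with A.
B starts after C ends — done with C.
D starts before B ends → B and D overlap.
That's a conflict, so the schedule is not conflict-free.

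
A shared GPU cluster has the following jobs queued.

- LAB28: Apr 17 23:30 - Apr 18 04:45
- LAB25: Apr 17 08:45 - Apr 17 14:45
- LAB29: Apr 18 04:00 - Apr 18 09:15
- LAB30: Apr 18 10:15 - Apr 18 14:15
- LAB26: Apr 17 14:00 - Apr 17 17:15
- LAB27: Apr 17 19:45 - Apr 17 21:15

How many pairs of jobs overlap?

2

Check each pair: they overlap iff neither finishes before the other starts.
Sorted by start: LAB25, LAB26, LAB27, LAB28, LAB29, LAB30.
LAB26 starts before LAB25 ends → LAB25 and LAB26 overlap.
LAB27 starts after LAB25 ends; LAB25 is clear from here.
LAB27 starts after LAB26 ends; LAB26 is clear from here.
LAB28 starts after LAB27 ends; LAB27 is clear from here.
LAB29 starts before LAB28 ends → LAB28 and LAB29 overlap.
LAB30 starts after LAB28 ends.
LAB30 starts after LAB29 ends.
Overlapping pairs: LAB25 & LAB26, LAB28 & LAB29 — 2 in total.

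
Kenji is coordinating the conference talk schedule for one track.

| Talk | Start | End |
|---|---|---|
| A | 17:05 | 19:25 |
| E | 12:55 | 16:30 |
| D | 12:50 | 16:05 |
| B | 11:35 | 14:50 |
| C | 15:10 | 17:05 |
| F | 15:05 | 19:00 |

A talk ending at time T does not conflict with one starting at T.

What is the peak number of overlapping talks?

4

Walk through starts and ends in time order (an end at T is processed before a start at T):
11:35 start B → 1
12:50 start D → 2
12:55 start E → 3
14:50 end B → 2
15:05 start F → 3
15:10 start C → 4
16:05 end D → 3
16:30 end E → 2
17:05 end C → 1
17:05 start A → 2
19:00 end F → 1
19:25 end A → 0
Peak is 4, at 15:10 (C, D, E, F).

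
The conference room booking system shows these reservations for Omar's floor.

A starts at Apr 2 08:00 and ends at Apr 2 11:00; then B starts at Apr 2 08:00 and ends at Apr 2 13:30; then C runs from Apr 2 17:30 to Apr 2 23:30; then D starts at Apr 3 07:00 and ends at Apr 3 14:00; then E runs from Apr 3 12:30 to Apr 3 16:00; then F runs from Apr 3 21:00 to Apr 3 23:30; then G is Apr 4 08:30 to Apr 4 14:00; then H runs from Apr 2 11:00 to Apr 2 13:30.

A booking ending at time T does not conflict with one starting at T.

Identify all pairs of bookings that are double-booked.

A & B, B & H, D & E

Two intervals overlap when each starts before the other ends.
Sorted by start: A, B, H, C, D, E, F, G.
B starts before A ends → A and B overlap.
H starts exactly when A ends (back-to-back, no overlap), so A has no further overlaps.
H starts before B ends → B and H overlap.
C starts after B ends, so B has no further overlaps.
C starts after H ends, so H has no further overlaps.
D starts after C ends, so C has no further overlaps.
E starts before D ends → D and E overlap.
F starts after D ends, so D has no further overlaps.
F starts after E ends, so E has no further overlaps.
G starts after F ends.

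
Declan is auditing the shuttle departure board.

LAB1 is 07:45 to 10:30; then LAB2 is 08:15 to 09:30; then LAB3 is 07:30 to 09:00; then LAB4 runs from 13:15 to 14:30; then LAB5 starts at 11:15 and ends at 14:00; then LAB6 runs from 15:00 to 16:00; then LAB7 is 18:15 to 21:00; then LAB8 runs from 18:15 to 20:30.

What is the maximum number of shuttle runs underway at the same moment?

3

Walk through starts and ends in time order (an end at T is processed before a start at T):
07:30 start LAB3 → 1
07:45 start LAB1 → 2
08:15 start LAB2 → 3
09:00 end LAB3 → 2
09:30 end LAB2 → 1
10:30 end LAB1 → 0
11:15 start LAB5 → 1
13:15 start LAB4 → 2
14:00 end LAB5 → 1
14:30 end LAB4 → 0
15:00 start LAB6 → 1
16:00 end LAB6 → 0
18:15 start LAB7 → 1
18:15 start LAB8 → 2
20:30 end LAB8 → 1
21:00 end LAB7 → 0
Peak is 3, at 08:15 (LAB1, LAB2, LAB3).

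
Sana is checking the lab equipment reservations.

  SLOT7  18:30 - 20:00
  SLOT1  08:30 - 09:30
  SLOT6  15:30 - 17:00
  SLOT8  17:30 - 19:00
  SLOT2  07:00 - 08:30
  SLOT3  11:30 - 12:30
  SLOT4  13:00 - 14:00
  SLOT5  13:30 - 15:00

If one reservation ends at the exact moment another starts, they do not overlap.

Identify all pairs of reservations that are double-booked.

SLOT4 & SLOT5, SLOT7 & SLOT8

Check each pair: they overlap iff neither finishes before the other starts.
Sorted by start: SLOT2, SLOT1, SLOT3, SLOT4, SLOT5, SLOT6, SLOT8, SLOT7.
SLOT1 starts exactly when SLOT2 ends (back-to-back, no overlap) — done with SLOT2.
SLOT3 starts after SLOT1 ends — done with SLOT1.
SLOT4 starts after SLOT3 ends — done with SLOT3.
SLOT5 starts before SLOT4 ends → SLOT4 and SLOT5 overlap.
SLOT6 starts after SLOT4 ends — done with SLOT4.
SLOT6 starts after SLOT5 ends — done with SLOT5.
SLOT8 starts after SLOT6 ends — done with SLOT6.
SLOT7 starts before SLOT8 ends → SLOT8 and SLOT7 overlap.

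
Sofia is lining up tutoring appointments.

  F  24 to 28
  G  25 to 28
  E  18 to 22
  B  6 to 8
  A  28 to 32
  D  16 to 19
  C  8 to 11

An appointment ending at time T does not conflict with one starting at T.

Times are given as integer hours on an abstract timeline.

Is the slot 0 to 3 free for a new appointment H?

Yes — the slot is free

B: starts 6 at or after H ends 3 → clear.
C: starts 8 at or after H ends 3 → clear.
D: starts 16 at or after H ends 3 → clear.
E: starts 18 at or after H ends 3 → clear.
F: starts 24 at or after H ends 3 → clear.
G: starts 25 at or after H ends 3 → clear.
A: starts 28 at or after H ends 3 → clear.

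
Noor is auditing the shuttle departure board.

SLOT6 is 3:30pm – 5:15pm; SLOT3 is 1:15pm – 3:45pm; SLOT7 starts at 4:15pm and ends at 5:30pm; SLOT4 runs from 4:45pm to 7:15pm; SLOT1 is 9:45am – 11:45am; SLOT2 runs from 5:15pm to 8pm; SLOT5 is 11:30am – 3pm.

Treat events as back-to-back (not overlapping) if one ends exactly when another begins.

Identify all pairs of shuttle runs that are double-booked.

SLOT1 & SLOT5, SLOT2 & SLOT4, SLOT2 & SLOT7, SLOT3 & SLOT5, SLOT3 & SLOT6, SLOT4 & SLOT6, SLOT4 & SLOT7, SLOT6 & SLOT7

Two intervals overlap when each starts before the other ends.
Sorted by start: SLOT1, SLOT5, SLOT3, SLOT6, SLOT7, SLOT4, SLOT2.
SLOT5 starts before SLOT1 ends → SLOT1 and SLOT5 overlap.
SLOT3 starts after SLOT1 ends — done with SLOT1.
SLOT3 starts before SLOT5 ends → SLOT5 and SLOT3 overlap.
SLOT6 starts after SLOT5 ends — done with SLOT5.
SLOT6 starts before SLOT3 ends → SLOT3 and SLOT6 overlap.
SLOT7 starts after SLOT3 ends — done with SLOT3.
SLOT7 starts before SLOT6 ends → SLOT6 and SLOT7 overlap.
SLOT4 starts before SLOT6 ends → SLOT6 and SLOT4 overlap.
SLOT2 starts exactly when SLOT6 ends (back-to-back, no overlap).
SLOT4 starts before SLOT7 ends → SLOT7 and SLOT4 overlap.
SLOT2 starts before SLOT7 ends → SLOT7 and SLOT2 overlap.
SLOT2 starts before SLOT4 ends → SLOT4 and SLOT2 overlap.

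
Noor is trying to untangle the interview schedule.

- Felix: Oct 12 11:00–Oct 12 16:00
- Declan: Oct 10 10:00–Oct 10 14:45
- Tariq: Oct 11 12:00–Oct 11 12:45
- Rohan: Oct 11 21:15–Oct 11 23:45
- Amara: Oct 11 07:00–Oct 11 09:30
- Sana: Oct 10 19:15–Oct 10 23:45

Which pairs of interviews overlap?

no overlapping pairs

Sorted by start: Declan, Sana, Amara, Tariq, Rohan, Felix.
Sana starts after Declan ends — done with Declan.
Amara starts after Sana ends — done with Sana.
Tariq starts after Amara ends — done with Amara.
Rohan starts after Tariq ends — done with Tariq.
Felix starts after Rohan ends.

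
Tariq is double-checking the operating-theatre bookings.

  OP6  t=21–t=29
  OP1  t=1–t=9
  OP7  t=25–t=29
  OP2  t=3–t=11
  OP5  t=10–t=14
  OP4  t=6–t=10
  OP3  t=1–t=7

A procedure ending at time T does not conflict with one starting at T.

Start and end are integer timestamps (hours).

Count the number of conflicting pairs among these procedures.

Sorted by start: OP1, OP3, OP2, OP4, OP5, OP6, OP7.
OP3 starts before OP1 ends → OP1 and OP3 overlap.
OP2 starts before OP1 ends → OP1 and OP2 overlap.
OP4 starts before OP1 ends → OP1 and OP4 overlap.
OP5 starts after OP1 ends; OP1 is clear from here.
OP2 starts before OP3 ends → OP3 and OP2 overlap.
OP4 starts before OP3 ends → OP3 and OP4 overlap.
OP5 starts after OP3 ends; OP3 is clear from here.
OP4 starts before OP2 ends → OP2 and OP4 overlap.
OP5 starts before OP2 ends → OP2 and OP5 overlap.
OP6 starts after OP2 ends; OP2 is clear from here.
OP5 starts exactly when OP4 ends (back-to-back, no overlap); OP4 is clear from here.
OP6 starts after OP5 ends; OP5 is clear from here.
OP7 starts before OP6 ends → OP6 and OP7 overlap.
Overlapping pairs: OP1 & OP2, OP1 & OP3, OP1 & OP4, OP2 & OP3, OP2 & OP4, OP2 & OP5, OP3 & OP4, OP6 & OP7 — 8 in total.

8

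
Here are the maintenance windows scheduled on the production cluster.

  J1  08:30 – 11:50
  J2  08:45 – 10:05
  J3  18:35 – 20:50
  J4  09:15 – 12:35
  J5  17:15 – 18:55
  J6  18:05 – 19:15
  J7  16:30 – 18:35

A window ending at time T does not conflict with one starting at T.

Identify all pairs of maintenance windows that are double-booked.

Two intervals overlap when each starts before the other ends.
Sorted by start: J1, J2, J4, J7, J5, J6, J3.
J2 starts before J1 ends → J1 and J2 overlap.
J4 starts before J1 ends → J1 and J4 overlap.
J7 starts after J1 ends; J1 is clear from here.
J4 starts before J2 ends → J2 and J4 overlap.
J7 starts after J2 ends; J2 is clear from here.
J7 starts after J4 ends; J4 is clear from here.
J5 starts before J7 ends → J7 and J5 overlap.
J6 starts before J7 ends → J7 and J6 overlap.
J3 starts exactly when J7 ends (back-to-back, no overlap).
J6 starts before J5 ends → J5 and J6 overlap.
J3 starts before J5 ends → J5 and J3 overlap.
J3 starts before J6 ends → J6 and J3 overlap.

J1 & J2, J1 & J4, J2 & J4, J3 & J5, J3 & J6, J5 & J6, J5 & J7, J6 & J7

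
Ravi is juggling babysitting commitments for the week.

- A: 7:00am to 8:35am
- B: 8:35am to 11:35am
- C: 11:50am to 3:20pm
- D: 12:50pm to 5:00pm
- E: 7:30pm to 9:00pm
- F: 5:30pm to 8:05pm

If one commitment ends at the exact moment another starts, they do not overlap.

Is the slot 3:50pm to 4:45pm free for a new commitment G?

A: ends 8:35am at or before G starts 3:50pm → clear.
B: ends 11:35am at or before G starts 3:50pm → clear.
C: ends 3:20pm at or before G starts 3:50pm → clear.
D: starts 12:50pm before G ends 4:45pm, and ends 5:00pm after G starts 3:50pm → overlap.
F: starts 5:30pm at or after G ends 4:45pm → clear.
E: starts 7:30pm at or after G ends 4:45pm → clear.
G overlaps D.

No — it overlaps D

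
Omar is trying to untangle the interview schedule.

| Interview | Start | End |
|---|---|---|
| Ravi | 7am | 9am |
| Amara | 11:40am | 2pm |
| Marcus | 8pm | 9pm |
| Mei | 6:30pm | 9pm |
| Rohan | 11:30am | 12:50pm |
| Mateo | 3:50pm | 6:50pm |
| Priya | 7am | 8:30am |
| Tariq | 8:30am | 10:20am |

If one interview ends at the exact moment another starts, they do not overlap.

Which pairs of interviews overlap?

Sorted by start: Ravi, Priya, Tariq, Rohan, Amara, Mateo, Mei, Marcus.
Priya starts before Ravi ends → Ravi and Priya overlap.
Tariq starts before Ravi ends → Ravi and Tariq overlap.
Rohan starts after Ravi ends, so Ravi has no further overlaps.
Tariq starts exactly when Priya ends (back-to-back, no overlap), so Priya has no further overlaps.
Rohan starts after Tariq ends, so Tariq has no further overlaps.
Amara starts before Rohan ends → Rohan and Amara overlap.
Mateo starts after Rohan ends, so Rohan has no further overlaps.
Mateo starts after Amara ends, so Amara has no further overlaps.
Mei starts before Mateo ends → Mateo and Mei overlap.
Marcus starts after Mateo ends.
Marcus starts before Mei ends → Mei and Marcus overlap.

Amara & Rohan, Marcus & Mei, Mateo & Mei, Priya & Ravi, Ravi & Tariq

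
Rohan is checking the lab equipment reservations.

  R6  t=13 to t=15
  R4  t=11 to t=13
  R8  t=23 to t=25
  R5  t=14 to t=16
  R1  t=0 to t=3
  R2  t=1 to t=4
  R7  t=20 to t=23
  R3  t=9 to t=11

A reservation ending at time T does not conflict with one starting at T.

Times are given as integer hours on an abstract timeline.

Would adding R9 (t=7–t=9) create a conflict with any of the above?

R1: ends t=3 at or before R9 starts t=7 → clear.
R2: ends t=4 at or before R9 starts t=7 → clear.
R3: starts t=9 at or after R9 ends t=9 → clear.
R4: starts t=11 at or after R9 ends t=9 → clear.
R6: starts t=13 at or after R9 ends t=9 → clear.
R5: starts t=14 at or after R9 ends t=9 → clear.
R7: starts t=20 at or after R9 ends t=9 → clear.
R8: starts t=23 at or after R9 ends t=9 → clear.

No — it doesn't clash with anything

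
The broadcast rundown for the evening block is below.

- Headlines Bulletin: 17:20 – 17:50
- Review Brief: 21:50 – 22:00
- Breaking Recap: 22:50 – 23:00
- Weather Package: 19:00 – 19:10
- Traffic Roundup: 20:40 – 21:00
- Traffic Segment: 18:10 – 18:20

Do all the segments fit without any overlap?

Sorted by start: Headlines Bulletin, Traffic Segment, Weather Package, Traffic Roundup, Review Brief, Breaking Recap.
Traffic Segment starts after Headlines Bulletin ends, so nothing later overlaps Headlines Bulletin either.
Weather Package starts after Traffic Segment ends, so nothing later overlaps Traffic Segment either.
Traffic Roundup starts after Weather Package ends, so nothing later overlaps Weather Package either.
Review Brief starts after Traffic Roundup ends, so nothing later overlaps Traffic Roundup either.
Breaking Recap starts after Review Brief ends.
Every pair is clear; the schedule has no overlaps.

Yes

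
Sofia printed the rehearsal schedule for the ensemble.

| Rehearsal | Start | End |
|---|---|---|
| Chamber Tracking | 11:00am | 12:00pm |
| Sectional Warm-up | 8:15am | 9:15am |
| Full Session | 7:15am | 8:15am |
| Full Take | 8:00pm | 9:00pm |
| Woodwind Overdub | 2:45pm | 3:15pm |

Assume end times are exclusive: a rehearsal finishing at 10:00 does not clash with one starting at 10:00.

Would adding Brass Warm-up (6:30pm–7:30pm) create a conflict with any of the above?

No — it doesn't clash with anything

Full Session: ends 8:15am at or before Brass Warm-up starts 6:30pm → clear.
Sectional Warm-up: ends 9:15am at or before Brass Warm-up starts 6:30pm → clear.
Chamber Tracking: ends 12:00pm at or before Brass Warm-up starts 6:30pm → clear.
Woodwind Overdub: ends 3:15pm at or before Brass Warm-up starts 6:30pm → clear.
Full Take: starts 8:00pm at or after Brass Warm-up ends 7:30pm → clear.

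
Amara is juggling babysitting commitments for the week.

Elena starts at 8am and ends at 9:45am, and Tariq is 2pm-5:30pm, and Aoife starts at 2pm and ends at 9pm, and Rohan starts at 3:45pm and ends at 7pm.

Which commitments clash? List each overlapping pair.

Aoife & Rohan, Aoife & Tariq, Rohan & Tariq

Two intervals overlap when each starts before the other ends.
Sorted by start: Elena, Tariq, Aoife, Rohan.
Tariq starts after Elena ends; Elena is clear from here.
Aoife starts before Tariq ends → Tariq and Aoife overlap.
Rohan starts before Tariq ends → Tariq and Rohan overlap.
Rohan starts before Aoife ends → Aoife and Rohan overlap.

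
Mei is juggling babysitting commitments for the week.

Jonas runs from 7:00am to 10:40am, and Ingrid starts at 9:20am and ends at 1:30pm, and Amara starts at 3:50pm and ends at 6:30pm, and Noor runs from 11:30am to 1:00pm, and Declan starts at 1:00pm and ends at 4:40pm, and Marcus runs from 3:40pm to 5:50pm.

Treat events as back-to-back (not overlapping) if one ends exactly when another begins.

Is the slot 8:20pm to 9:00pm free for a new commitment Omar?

Yes — the slot is free

Jonas: ends 10:40am at or before Omar starts 8:20pm → clear.
Ingrid: ends 1:30pm at or before Omar starts 8:20pm → clear.
Noor: ends 1:00pm at or before Omar starts 8:20pm → clear.
Declan: ends 4:40pm at or before Omar starts 8:20pm → clear.
Marcus: ends 5:50pm at or before Omar starts 8:20pm → clear.
Amara: ends 6:30pm at or before Omar starts 8:20pm → clear.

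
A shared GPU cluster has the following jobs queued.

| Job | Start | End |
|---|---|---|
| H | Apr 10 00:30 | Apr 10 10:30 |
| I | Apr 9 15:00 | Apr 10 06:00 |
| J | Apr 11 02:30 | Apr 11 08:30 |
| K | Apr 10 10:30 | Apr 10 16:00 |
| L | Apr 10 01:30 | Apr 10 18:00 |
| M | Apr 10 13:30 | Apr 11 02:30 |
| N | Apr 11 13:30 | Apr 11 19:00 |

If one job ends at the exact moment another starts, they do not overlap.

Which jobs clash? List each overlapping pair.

Sorted by start: I, H, L, K, M, J, N.
H starts before I ends → I and H overlap.
L starts before I ends → I and L overlap.
K starts after I ends; I is clear from here.
L starts before H ends → H and L overlap.
K starts exactly when H ends (back-to-back, no overlap); H is clear from here.
K starts before L ends → L and K overlap.
M starts before L ends → L and M overlap.
J starts after L ends; L is clear from here.
M starts before K ends → K and M overlap.
J starts after K ends; K is clear from here.
J starts exactly when M ends (back-to-back, no overlap); M is clear from here.
N starts after J ends.

H & I, H & L, I & L, K & L, K & M, L & M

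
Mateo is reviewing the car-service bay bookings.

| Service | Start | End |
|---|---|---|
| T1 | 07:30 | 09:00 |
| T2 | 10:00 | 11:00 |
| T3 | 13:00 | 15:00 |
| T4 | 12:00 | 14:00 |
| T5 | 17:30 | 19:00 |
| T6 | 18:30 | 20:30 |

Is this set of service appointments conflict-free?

No

Sorted by start: T1, T2, T4, T3, T5, T6.
T2 starts after T1 ends, so nothing later overlaps T1 either.
T4 starts after T2 ends, so nothing later overlaps T2 either.
T3 starts before T4 ends → T4 and T3 overlap.
That's a conflict, so the schedule is not conflict-free.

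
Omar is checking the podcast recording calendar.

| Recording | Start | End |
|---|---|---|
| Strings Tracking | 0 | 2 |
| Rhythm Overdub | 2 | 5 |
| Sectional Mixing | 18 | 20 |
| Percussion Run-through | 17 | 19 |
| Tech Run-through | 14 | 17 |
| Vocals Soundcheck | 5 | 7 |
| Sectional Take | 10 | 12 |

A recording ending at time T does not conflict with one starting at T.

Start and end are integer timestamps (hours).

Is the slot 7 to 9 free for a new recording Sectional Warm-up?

Strings Tracking: ends 2 at or before Sectional Warm-up starts 7 → clear.
Rhythm Overdub: ends 5 at or before Sectional Warm-up starts 7 → clear.
Vocals Soundcheck: ends 7 at or before Sectional Warm-up starts 7 → clear.
Sectional Take: starts 10 at or after Sectional Warm-up ends 9 → clear.
Tech Run-through: starts 14 at or after Sectional Warm-up ends 9 → clear.
Percussion Run-through: starts 17 at or after Sectional Warm-up ends 9 → clear.
Sectional Mixing: starts 18 at or after Sectional Warm-up ends 9 → clear.

Yes — the slot is free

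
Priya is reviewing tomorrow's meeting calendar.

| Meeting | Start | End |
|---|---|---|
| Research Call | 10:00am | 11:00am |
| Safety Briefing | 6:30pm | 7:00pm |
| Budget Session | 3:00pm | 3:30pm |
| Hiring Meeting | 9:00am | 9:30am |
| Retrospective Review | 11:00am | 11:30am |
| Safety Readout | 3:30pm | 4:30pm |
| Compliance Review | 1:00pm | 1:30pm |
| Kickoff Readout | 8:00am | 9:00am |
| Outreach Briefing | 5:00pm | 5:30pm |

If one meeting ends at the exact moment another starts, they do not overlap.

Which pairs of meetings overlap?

Two intervals overlap when each starts before the other ends.
Sorted by start: Kickoff Readout, Hiring Meeting, Research Call, Retrospective Review, Compliance Review, Budget Session, Safety Readout, Outreach Briefing, Safety Briefing.
Hiring Meeting starts exactly when Kickoff Readout ends (back-to-back, no overlap); Kickoff Readout is clear from here.
Research Call starts after Hiring Meeting ends; Hiring Meeting is clear from here.
Retrospective Review starts exactly when Research Call ends (back-to-back, no overlap); Research Call is clear from here.
Compliance Review starts after Retrospective Review ends; Retrospective Review is clear from here.
Budget Session starts after Compliance Review ends; Compliance Review is clear from here.
Safety Readout starts exactly when Budget Session ends (back-to-back, no overlap); Budget Session is clear from here.
Outreach Briefing starts after Safety Readout ends; Safety Readout is clear from here.
Safety Briefing starts after Outreach Briefing ends.

no overlapping pairs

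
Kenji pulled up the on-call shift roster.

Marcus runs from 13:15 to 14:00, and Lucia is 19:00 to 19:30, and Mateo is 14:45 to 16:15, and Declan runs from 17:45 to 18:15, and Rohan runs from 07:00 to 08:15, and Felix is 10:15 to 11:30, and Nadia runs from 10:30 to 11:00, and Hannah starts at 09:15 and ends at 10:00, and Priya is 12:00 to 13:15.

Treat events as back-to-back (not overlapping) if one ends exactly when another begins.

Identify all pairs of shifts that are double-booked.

Sorted by start: Rohan, Hannah, Felix, Nadia, Priya, Marcus, Mateo, Declan, Lucia.
Hannah starts after Rohan ends, so nothing later overlaps Rohan either.
Felix starts after Hannah ends, so nothing later overlaps Hannah either.
Nadia starts before Felix ends → Felix and Nadia overlap.
Priya starts after Felix ends, so nothing later overlaps Felix either.
Priya starts after Nadia ends, so nothing later overlaps Nadia either.
Marcus starts exactly when Priya ends (back-to-back, no overlap), so nothing later overlaps Priya either.
Mateo starts after Marcus ends, so nothing later overlaps Marcus either.
Declan starts after Mateo ends, so nothing later overlaps Mateo either.
Lucia starts after Declan ends.

Felix & Nadia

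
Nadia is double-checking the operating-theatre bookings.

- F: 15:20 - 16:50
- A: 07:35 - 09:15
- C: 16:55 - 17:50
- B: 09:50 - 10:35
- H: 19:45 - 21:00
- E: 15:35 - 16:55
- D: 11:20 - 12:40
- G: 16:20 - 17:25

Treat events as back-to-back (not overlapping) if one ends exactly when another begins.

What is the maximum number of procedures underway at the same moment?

3

Walk through starts and ends in time order (an end at T is processed before a start at T):
07:35 start A → 1
09:15 end A → 0
09:50 start B → 1
10:35 end B → 0
11:20 start D → 1
12:40 end D → 0
15:20 start F → 1
15:35 start E → 2
16:20 start G → 3
16:50 end F → 2
16:55 end E → 1
16:55 start C → 2
17:25 end G → 1
17:50 end C → 0
19:45 start H → 1
21:00 end H → 0
Peak is 3, at 16:20 (E, F, G).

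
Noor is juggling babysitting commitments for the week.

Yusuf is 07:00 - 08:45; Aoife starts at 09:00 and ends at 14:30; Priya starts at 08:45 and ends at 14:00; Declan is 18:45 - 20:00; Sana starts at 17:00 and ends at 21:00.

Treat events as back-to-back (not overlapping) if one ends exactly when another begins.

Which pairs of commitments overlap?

Check each pair: they overlap iff neither finishes before the other starts.
Sorted by start: Yusuf, Priya, Aoife, Sana, Declan.
Priya starts exactly when Yusuf ends (back-to-back, no overlap), so nothing later overlaps Yusuf either.
Aoife starts before Priya ends → Priya and Aoife overlap.
Sana starts after Priya ends, so nothing later overlaps Priya either.
Sana starts after Aoife ends, so nothing later overlaps Aoife either.
Declan starts before Sana ends → Sana and Declan overlap.

Aoife & Priya, Declan & Sana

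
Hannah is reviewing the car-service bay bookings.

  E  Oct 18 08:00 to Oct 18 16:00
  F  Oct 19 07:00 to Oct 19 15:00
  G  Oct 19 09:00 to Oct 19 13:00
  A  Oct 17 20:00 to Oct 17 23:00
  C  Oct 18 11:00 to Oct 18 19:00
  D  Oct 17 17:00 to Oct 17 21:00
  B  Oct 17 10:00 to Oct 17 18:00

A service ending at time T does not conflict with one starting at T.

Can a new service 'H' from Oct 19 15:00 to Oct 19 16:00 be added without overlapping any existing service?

B: ends Oct 17 18:00 at or before H starts Oct 19 15:00 → clear.
D: ends Oct 17 21:00 at or before H starts Oct 19 15:00 → clear.
A: ends Oct 17 23:00 at or before H starts Oct 19 15:00 → clear.
E: ends Oct 18 16:00 at or before H starts Oct 19 15:00 → clear.
C: ends Oct 18 19:00 at or before H starts Oct 19 15:00 → clear.
F: ends Oct 19 15:00 at or before H starts Oct 19 15:00 → clear.
G: ends Oct 19 13:00 at or before H starts Oct 19 15:00 → clear.

Yes — the slot is free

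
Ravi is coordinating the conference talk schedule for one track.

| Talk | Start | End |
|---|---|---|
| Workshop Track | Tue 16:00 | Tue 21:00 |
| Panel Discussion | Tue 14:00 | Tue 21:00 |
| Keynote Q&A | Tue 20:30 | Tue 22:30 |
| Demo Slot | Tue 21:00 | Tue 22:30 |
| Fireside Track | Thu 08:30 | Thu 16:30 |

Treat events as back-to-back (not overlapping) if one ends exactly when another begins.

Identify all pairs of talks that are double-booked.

Check each pair: they overlap iff neither finishes before the other starts.
Sorted by start: Panel Discussion, Workshop Track, Keynote Q&A, Demo Slot, Fireside Track.
Workshop Track starts before Panel Discussion ends → Panel Discussion and Workshop Track overlap.
Keynote Q&A starts before Panel Discussion ends → Panel Discussion and Keynote Q&A overlap.
Demo Slot starts exactly when Panel Discussion ends (back-to-back, no overlap), so nothing later overlaps Panel Discussion either.
Keynote Q&A starts before Workshop Track ends → Workshop Track and Keynote Q&A overlap.
Demo Slot starts exactly when Workshop Track ends (back-to-back, no overlap), so nothing later overlaps Workshop Track either.
Demo Slot starts before Keynote Q&A ends → Keynote Q&A and Demo Slot overlap.
Fireside Track starts after Keynote Q&A ends.
Fireside Track starts after Demo Slot ends.

Demo Slot & Keynote Q&A, Keynote Q&A & Panel Discussion, Keynote Q&A & Workshop Track, Panel Discussion & Workshop Track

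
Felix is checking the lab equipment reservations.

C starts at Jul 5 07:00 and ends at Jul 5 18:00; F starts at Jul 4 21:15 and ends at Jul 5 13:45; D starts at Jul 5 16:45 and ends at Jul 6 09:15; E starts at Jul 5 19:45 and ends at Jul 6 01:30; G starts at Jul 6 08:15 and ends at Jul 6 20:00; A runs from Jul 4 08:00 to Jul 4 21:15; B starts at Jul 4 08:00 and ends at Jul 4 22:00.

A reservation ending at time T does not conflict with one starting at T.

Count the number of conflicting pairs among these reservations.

Two intervals overlap when each starts before the other ends.
Sorted by start: A, B, F, C, D, E, G.
B starts before A ends → A and B overlap.
F starts exactly when A ends (back-to-back, no overlap), so A has no further overlaps.
F starts before B ends → B and F overlap.
C starts after B ends, so B has no further overlaps.
C starts before F ends → F and C overlap.
D starts after F ends, so F has no further overlaps.
D starts before C ends → C and D overlap.
E starts after C ends, so C has no further overlaps.
E starts before D ends → D and E overlap.
G starts before D ends → D and G overlap.
G starts after E ends.
Overlapping pairs: A & B, B & F, C & D, C & F, D & E, D & G — 6 in total.

6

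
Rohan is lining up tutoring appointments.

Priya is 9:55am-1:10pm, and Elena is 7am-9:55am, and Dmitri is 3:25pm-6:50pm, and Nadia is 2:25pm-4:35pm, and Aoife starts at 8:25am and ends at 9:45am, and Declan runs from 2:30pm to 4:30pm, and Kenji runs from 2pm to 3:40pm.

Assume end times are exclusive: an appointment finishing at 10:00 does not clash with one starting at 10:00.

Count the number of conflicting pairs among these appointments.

Sorted by start: Elena, Aoife, Priya, Kenji, Nadia, Declan, Dmitri.
Aoife starts before Elena ends → Elena and Aoife overlap.
Priya starts exactly when Elena ends (back-to-back, no overlap); Elena is clear from here.
Priya starts after Aoife ends; Aoife is clear from here.
Kenji starts after Priya ends; Priya is clear from here.
Nadia starts before Kenji ends → Kenji and Nadia overlap.
Declan starts before Kenji ends → Kenji and Declan overlap.
Dmitri starts before Kenji ends → Kenji and Dmitri overlap.
Declan starts before Nadia ends → Nadia and Declan overlap.
Dmitri starts before Nadia ends → Nadia and Dmitri overlap.
Dmitri starts before Declan ends → Declan and Dmitri overlap.
Overlapping pairs: Aoife & Elena, Declan & Dmitri, Declan & Kenji, Declan & Nadia, Dmitri & Kenji, Dmitri & Nadia, Kenji & Nadia — 7 in total.

7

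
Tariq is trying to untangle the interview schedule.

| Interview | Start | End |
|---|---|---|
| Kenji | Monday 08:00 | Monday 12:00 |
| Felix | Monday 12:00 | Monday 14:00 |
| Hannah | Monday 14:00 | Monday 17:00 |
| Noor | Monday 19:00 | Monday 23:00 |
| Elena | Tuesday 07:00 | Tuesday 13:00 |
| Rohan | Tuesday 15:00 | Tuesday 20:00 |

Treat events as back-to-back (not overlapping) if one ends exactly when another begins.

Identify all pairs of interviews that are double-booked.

none

Two intervals overlap when each starts before the other ends.
Sorted by start: Kenji, Felix, Hannah, Noor, Elena, Rohan.
Felix starts exactly when Kenji ends (back-to-back, no overlap), so Kenji has no further overlaps.
Hannah starts exactly when Felix ends (back-to-back, no overlap), so Felix has no further overlaps.
Noor starts after Hannah ends, so Hannah has no further overlaps.
Elena starts after Noor ends, so Noor has no further overlaps.
Rohan starts after Elena ends.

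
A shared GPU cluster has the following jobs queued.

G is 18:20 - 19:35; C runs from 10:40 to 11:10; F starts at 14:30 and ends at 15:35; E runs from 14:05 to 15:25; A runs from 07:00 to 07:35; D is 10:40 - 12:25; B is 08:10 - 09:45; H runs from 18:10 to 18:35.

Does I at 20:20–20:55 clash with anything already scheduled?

A: ends 07:35 at or before I starts 20:20 → clear.
B: ends 09:45 at or before I starts 20:20 → clear.
C: ends 11:10 at or before I starts 20:20 → clear.
D: ends 12:25 at or before I starts 20:20 → clear.
E: ends 15:25 at or before I starts 20:20 → clear.
F: ends 15:35 at or before I starts 20:20 → clear.
H: ends 18:35 at or before I starts 20:20 → clear.
G: ends 19:35 at or before I starts 20:20 → clear.

No — it doesn't clash with anything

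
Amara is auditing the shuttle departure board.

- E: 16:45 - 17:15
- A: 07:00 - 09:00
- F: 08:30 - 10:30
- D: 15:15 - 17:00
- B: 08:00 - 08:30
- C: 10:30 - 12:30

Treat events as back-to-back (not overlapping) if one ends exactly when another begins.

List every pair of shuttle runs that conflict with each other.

A & B, A & F, D & E

Check each pair: they overlap iff neither finishes before the other starts.
Sorted by start: A, B, F, C, D, E.
B starts before A ends → A and B overlap.
F starts before A ends → A and F overlap.
C starts after A ends, so A has no further overlaps.
F starts exactly when B ends (back-to-back, no overlap), so B has no further overlaps.
C starts exactly when F ends (back-to-back, no overlap), so F has no further overlaps.
D starts after C ends, so C has no further overlaps.
E starts before D ends → D and E overlap.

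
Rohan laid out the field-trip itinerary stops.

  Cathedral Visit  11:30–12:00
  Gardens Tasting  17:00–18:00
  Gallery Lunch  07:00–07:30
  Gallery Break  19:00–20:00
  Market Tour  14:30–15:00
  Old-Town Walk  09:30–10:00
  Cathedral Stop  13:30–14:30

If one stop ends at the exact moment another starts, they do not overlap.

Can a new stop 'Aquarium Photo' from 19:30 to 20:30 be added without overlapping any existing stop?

Gallery Lunch: ends 07:30 at or before Aquarium Photo starts 19:30 → clear.
Old-Town Walk: ends 10:00 at or before Aquarium Photo starts 19:30 → clear.
Cathedral Visit: ends 12:00 at or before Aquarium Photo starts 19:30 → clear.
Cathedral Stop: ends 14:30 at or before Aquarium Photo starts 19:30 → clear.
Market Tour: ends 15:00 at or before Aquarium Photo starts 19:30 → clear.
Gardens Tasting: ends 18:00 at or before Aquarium Photo starts 19:30 → clear.
Gallery Break: starts 19:00 before Aquarium Photo ends 20:30, and ends 20:00 after Aquarium Photo starts 19:30 → overlap.
Aquarium Photo overlaps Gallery Break.

No — it overlaps Gallery Break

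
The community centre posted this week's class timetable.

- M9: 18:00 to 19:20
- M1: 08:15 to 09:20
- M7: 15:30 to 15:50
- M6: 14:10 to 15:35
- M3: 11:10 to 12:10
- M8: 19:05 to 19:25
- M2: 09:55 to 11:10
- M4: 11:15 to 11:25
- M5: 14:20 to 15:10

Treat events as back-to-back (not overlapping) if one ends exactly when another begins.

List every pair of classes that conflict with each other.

M3 & M4, M5 & M6, M6 & M7, M8 & M9

Sorted by start: M1, M2, M3, M4, M6, M5, M7, M9, M8.
M2 starts after M1 ends, so nothing later overlaps M1 either.
M3 starts exactly when M2 ends (back-to-back, no overlap), so nothing later overlaps M2 either.
M4 starts before M3 ends → M3 and M4 overlap.
M6 starts after M3 ends, so nothing later overlaps M3 either.
M6 starts after M4 ends, so nothing later overlaps M4 either.
M5 starts before M6 ends → M6 and M5 overlap.
M7 starts before M6 ends → M6 and M7 overlap.
M9 starts after M6 ends, so nothing later overlaps M6 either.
M7 starts after M5 ends, so nothing later overlaps M5 either.
M9 starts after M7 ends, so nothing later overlaps M7 either.
M8 starts before M9 ends → M9 and M8 overlap.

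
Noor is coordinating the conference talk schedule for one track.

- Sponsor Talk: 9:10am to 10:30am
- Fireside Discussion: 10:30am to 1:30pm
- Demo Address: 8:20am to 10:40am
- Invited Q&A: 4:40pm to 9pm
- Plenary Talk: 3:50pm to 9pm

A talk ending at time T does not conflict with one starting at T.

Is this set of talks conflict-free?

Sorted by start: Demo Address, Sponsor Talk, Fireside Discussion, Plenary Talk, Invited Q&A.
Sponsor Talk starts before Demo Address ends → Demo Address and Sponsor Talk overlap.
That's a conflict, so the schedule is not conflict-free.

No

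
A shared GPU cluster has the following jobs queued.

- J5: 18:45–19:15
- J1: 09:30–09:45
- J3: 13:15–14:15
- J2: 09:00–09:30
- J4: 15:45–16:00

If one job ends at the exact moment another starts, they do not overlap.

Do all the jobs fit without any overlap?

Sorted by start: J2, J1, J3, J4, J5.
J1 starts exactly when J2 ends (back-to-back, no overlap); J2 is clear from here.
J3 starts after J1 ends; J1 is clear from here.
J4 starts after J3 ends; J3 is clear from here.
J5 starts after J4 ends.
Every pair is clear; the schedule has no overlaps.

Yes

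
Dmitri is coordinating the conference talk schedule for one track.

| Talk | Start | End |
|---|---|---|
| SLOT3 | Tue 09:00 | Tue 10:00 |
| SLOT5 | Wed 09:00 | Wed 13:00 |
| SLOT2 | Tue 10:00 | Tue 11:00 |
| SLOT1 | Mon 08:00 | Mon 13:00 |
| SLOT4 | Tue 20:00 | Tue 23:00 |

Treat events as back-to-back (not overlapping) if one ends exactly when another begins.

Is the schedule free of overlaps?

Sorted by start: SLOT1, SLOT3, SLOT2, SLOT4, SLOT5.
SLOT3 starts after SLOT1 ends, so SLOT1 has no further overlaps.
SLOT2 starts exactly when SLOT3 ends (back-to-back, no overlap), so SLOT3 has no further overlaps.
SLOT4 starts after SLOT2 ends, so SLOT2 has no further overlaps.
SLOT5 starts after SLOT4 ends.
Every pair is clear; the schedule has no overlaps.

Yes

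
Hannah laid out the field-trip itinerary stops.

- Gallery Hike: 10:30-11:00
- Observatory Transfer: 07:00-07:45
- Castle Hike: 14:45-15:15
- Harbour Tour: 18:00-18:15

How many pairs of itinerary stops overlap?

Sorted by start: Observatory Transfer, Gallery Hike, Castle Hike, Harbour Tour.
Gallery Hike starts after Observatory Transfer ends — done with Observatory Transfer.
Castle Hike starts after Gallery Hike ends — done with Gallery Hike.
Harbour Tour starts after Castle Hike ends.
No pair overlaps.

0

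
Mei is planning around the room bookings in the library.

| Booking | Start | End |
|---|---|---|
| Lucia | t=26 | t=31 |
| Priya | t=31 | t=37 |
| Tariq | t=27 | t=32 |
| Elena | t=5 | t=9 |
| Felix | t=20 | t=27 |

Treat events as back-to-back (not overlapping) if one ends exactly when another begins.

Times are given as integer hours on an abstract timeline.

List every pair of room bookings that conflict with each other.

Felix & Lucia, Lucia & Tariq, Priya & Tariq

Sorted by start: Elena, Felix, Lucia, Tariq, Priya.
Felix starts after Elena ends, so nothing later overlaps Elena either.
Lucia starts before Felix ends → Felix and Lucia overlap.
Tariq starts exactly when Felix ends (back-to-back, no overlap), so nothing later overlaps Felix either.
Tariq starts before Lucia ends → Lucia and Tariq overlap.
Priya starts exactly when Lucia ends (back-to-back, no overlap).
Priya starts before Tariq ends → Tariq and Priya overlap.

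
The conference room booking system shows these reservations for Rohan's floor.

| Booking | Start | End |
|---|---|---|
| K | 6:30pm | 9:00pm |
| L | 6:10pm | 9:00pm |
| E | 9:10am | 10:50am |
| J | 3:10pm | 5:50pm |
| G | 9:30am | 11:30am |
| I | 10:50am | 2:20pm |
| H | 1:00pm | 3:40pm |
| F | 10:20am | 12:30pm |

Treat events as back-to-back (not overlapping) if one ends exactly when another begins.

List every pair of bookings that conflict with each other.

Sorted by start: E, G, F, I, H, J, L, K.
G starts before E ends → E and G overlap.
F starts before E ends → E and F overlap.
I starts exactly when E ends (back-to-back, no overlap) — done with E.
F starts before G ends → G and F overlap.
I starts before G ends → G and I overlap.
H starts after G ends — done with G.
I starts before F ends → F and I overlap.
H starts after F ends — done with F.
H starts before I ends → I and H overlap.
J starts after I ends — done with I.
J starts before H ends → H and J overlap.
L starts after H ends — done with H.
L starts after J ends — done with J.
K starts before L ends → L and K overlap.

E & F, E & G, F & G, F & I, G & I, H & I, H & J, K & L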